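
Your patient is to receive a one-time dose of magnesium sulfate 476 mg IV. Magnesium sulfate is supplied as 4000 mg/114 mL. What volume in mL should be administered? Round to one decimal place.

13.6 mL

Concentration = 4000 mg ÷ 114 mL = 35.08772 mg/mL
Volume = 476 mg ÷ 35.08772 mg/mL = 13.566 mL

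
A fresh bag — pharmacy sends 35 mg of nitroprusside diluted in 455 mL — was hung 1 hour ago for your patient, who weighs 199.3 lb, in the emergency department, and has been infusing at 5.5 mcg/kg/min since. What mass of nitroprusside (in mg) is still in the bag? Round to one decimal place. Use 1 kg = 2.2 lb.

5.1 mg

Weight = 199.3 lb ÷ 2.2 lb/kg = 90.59091 kg
Dose = 5.5 mcg/kg/min × 90.59091 kg = 498.25 mcg/min
498.25 mcg/min × 60 min/hr = 29895 mcg/hr
Concentration = 35 mg ÷ 455 mL = 0.07692308 mg/mL = 76.92308 mcg/mL
Rate = 29895 mcg/hr ÷ 76.92308 mcg/mL = 388.635 mL/hr
Volume infused = 388.635 mL/hr × 1 hr = 388.635 mL
Volume remaining = 455 − 388.635 = 66.365 mL
Drug remaining = 66.365 mL × 76.92308 mcg/mL = 5105 mcg = 5.105 mg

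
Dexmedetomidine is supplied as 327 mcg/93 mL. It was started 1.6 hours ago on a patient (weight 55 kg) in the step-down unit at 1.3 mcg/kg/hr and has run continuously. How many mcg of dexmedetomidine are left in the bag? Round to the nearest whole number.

Dose = 1.3 mcg/kg/hr × 55 kg = 71.5 mcg/hr
Concentration = 327 mcg ÷ 93 mL = 3.516129 mcg/mL
Rate = 71.5 mcg/hr ÷ 3.516129 mcg/mL = 20.33486 mL/hr
Volume infused = 20.33486 mL/hr × 1.6 hr = 32.53578 mL
Volume remaining = 93 − 32.53578 = 60.46422 mL
Drug remaining = 60.46422 mL × 3.516129 mcg/mL = 212.6 mcg

213 mcg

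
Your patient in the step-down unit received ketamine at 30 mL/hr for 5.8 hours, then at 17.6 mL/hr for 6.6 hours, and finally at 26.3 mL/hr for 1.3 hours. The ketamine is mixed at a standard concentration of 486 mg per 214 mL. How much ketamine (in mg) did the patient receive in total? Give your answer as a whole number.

737 mg

Concentration = 486 mg ÷ 214 mL = 2.271028 mg/mL
Stage 1: 30 mL/hr × 5.8 hr = 174 mL → 174 mL × 2.271028 mg/mL = 395.1589 mg
Stage 2: 17.6 mL/hr × 6.6 hr = 116.16 mL → 116.16 mL × 2.271028 mg/mL = 263.8026 mg
Stage 3: 26.3 mL/hr × 1.3 hr = 34.19 mL → 34.19 mL × 2.271028 mg/mL = 77.64645 mg
Total = 395.1589 + 263.8026 + 77.64645 = 736.6079 mg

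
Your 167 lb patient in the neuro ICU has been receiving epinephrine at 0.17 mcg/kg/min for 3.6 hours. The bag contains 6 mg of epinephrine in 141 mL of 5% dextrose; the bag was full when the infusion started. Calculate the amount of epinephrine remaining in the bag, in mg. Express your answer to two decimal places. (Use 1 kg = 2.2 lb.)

Weight = 167 lb ÷ 2.2 lb/kg = 75.90909 kg
Dose = 0.17 mcg/kg/min × 75.90909 kg = 12.90455 mcg/min
12.90455 mcg/min × 60 min/hr = 774.2727 mcg/hr
Concentration = 6 mg ÷ 141 mL = 0.04255319 mg/mL = 42.55319 mcg/mL
Rate = 774.2727 mcg/hr ÷ 42.55319 mcg/mL = 18.19541 mL/hr
Volume infused = 18.19541 mL/hr × 3.6 hr = 65.50347 mL
Volume remaining = 141 − 65.50347 = 75.49653 mL
Drug remaining = 75.49653 mL × 42.55319 mcg/mL = 3212.618 mcg = 3.212618 mg

3.21 mg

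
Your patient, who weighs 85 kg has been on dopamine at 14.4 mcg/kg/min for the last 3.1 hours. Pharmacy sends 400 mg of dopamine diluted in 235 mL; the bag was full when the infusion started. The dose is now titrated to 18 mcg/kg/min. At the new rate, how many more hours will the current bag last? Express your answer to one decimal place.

Initial rate:
Dose = 14.4 mcg/kg/min × 85 kg = 1224 mcg/min
1224 mcg/min × 60 min/hr = 73440 mcg/hr
Concentration = 400 mg ÷ 235 mL = 1.702128 mg/mL = 1702.128 mcg/mL
Rate = 73440 mcg/hr ÷ 1702.128 mcg/mL = 43.146 mL/hr
Volume infused so far = 43.146 mL/hr × 3.1 hr = 133.7526 mL
Volume remaining = 235 − 133.7526 = 101.2474 mL
New rate:
Dose = 18 mcg/kg/min × 85 kg = 1530 mcg/min
1530 mcg/min × 60 min/hr = 91800 mcg/hr
Rate = 91800 mcg/hr ÷ 1702.128 mcg/mL = 53.9325 mL/hr
Time remaining = 101.2474 mL ÷ 53.9325 mL/hr = 1.877298 hr

1.9 hours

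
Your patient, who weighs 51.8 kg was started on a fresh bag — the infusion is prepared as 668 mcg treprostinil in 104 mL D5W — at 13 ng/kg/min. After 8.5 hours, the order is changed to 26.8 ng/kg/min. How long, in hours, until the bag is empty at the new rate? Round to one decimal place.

Initial rate:
Dose = 13 ng/kg/min × 51.8 kg = 673.4 ng/min
673.4 ng/min × 60 min/hr = 40404 ng/hr
Concentration = 668 mcg ÷ 104 mL = 6.423077 mcg/mL = 6423.077 ng/mL
Rate = 40404 ng/hr ÷ 6423.077 ng/mL = 6.290443 mL/hr
Volume infused so far = 6.290443 mL/hr × 8.5 hr = 53.46877 mL
Volume remaining = 104 − 53.46877 = 50.53123 mL
New rate:
Dose = 26.8 ng/kg/min × 51.8 kg = 1388.24 ng/min
1388.24 ng/min × 60 min/hr = 83294.4 ng/hr
Rate = 83294.4 ng/hr ÷ 6423.077 ng/mL = 12.96799 mL/hr
Time remaining = 50.53123 mL ÷ 12.96799 mL/hr = 3.896612 hr

3.9 hours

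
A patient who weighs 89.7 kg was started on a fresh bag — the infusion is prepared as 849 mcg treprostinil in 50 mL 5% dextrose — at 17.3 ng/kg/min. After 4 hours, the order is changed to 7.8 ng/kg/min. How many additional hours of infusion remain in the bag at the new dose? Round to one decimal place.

Initial rate:
Dose = 17.3 ng/kg/min × 89.7 kg = 1551.81 ng/min
1551.81 ng/min × 60 min/hr = 93108.6 ng/hr
Concentration = 849 mcg ÷ 50 mL = 16.98 mcg/mL = 16980 ng/mL
Rate = 93108.6 ng/hr ÷ 16980 ng/mL = 5.483428 mL/hr
Volume infused so far = 5.483428 mL/hr × 4 hr = 21.93371 mL
Volume remaining = 50 − 21.93371 = 28.06629 mL
New rate:
Dose = 7.8 ng/kg/min × 89.7 kg = 699.66 ng/min
699.66 ng/min × 60 min/hr = 41979.6 ng/hr
Rate = 41979.6 ng/hr ÷ 16980 ng/mL = 2.472297 mL/hr
Time remaining = 28.06629 mL ÷ 2.472297 mL/hr = 11.35231 hr

11.4 hours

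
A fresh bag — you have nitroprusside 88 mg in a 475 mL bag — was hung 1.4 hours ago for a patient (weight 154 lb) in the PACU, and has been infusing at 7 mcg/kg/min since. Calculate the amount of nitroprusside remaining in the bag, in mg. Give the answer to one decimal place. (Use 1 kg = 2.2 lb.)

46.8 mg

Weight = 154 lb ÷ 2.2 lb/kg = 70 kg
Dose = 7 mcg/kg/min × 70 kg = 490 mcg/min
490 mcg/min × 60 min/hr = 29400 mcg/hr
Concentration = 88 mg ÷ 475 mL = 0.1852632 mg/mL = 185.2632 mcg/mL
Rate = 29400 mcg/hr ÷ 185.2632 mcg/mL = 158.6932 mL/hr
Volume infused = 158.6932 mL/hr × 1.4 hr = 222.1705 mL
Volume remaining = 475 − 222.1705 = 252.8295 mL
Drug remaining = 252.8295 mL × 185.2632 mcg/mL = 46840 mcg = 46.84 mg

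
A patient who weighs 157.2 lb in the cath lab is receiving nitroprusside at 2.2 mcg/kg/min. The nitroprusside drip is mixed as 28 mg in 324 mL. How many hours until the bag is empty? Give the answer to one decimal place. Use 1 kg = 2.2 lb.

3.0 hours

Weight = 157.2 lb ÷ 2.2 lb/kg = 71.45455 kg
Dose = 2.2 mcg/kg/min × 71.45455 kg = 157.2 mcg/min
157.2 mcg/min × 60 min/hr = 9432 mcg/hr
Concentration = 28 mg ÷ 324 mL = 0.08641975 mg/mL = 86.41975 mcg/mL
Rate = 9432 mcg/hr ÷ 86.41975 mcg/mL = 109.1417 mL/hr
Duration = 324 mL ÷ 109.1417 mL/hr = 2.968617 hr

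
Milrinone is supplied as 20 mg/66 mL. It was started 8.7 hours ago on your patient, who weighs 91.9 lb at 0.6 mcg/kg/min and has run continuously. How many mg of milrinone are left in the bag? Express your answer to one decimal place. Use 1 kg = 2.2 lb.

6.9 mg

Weight = 91.9 lb ÷ 2.2 lb/kg = 41.77273 kg
Dose = 0.6 mcg/kg/min × 41.77273 kg = 25.06364 mcg/min
25.06364 mcg/min × 60 min/hr = 1503.818 mcg/hr
Concentration = 20 mg ÷ 66 mL = 0.3030303 mg/mL = 303.0303 mcg/mL
Rate = 1503.818 mcg/hr ÷ 303.0303 mcg/mL = 4.9626 mL/hr
Volume infused = 4.9626 mL/hr × 8.7 hr = 43.17462 mL
Volume remaining = 66 − 43.17462 = 22.82538 mL
Drug remaining = 22.82538 mL × 303.0303 mcg/mL = 6916.782 mcg = 6.916782 mg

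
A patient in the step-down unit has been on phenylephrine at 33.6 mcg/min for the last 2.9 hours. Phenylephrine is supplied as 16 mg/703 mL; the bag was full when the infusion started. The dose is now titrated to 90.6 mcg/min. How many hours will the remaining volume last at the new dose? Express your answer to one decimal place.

Initial rate:
33.6 mcg/min × 60 min/hr = 2016 mcg/hr
Concentration = 16 mg ÷ 703 mL = 0.0227596 mg/mL = 22.7596 mcg/mL
Rate = 2016 mcg/hr ÷ 22.7596 mcg/mL = 88.578 mL/hr
Volume infused so far = 88.578 mL/hr × 2.9 hr = 256.8762 mL
Volume remaining = 703 − 256.8762 = 446.1238 mL
New rate:
90.6 mcg/min × 60 min/hr = 5436 mcg/hr
Rate = 5436 mcg/hr ÷ 22.7596 mcg/mL = 238.8443 mL/hr
Time remaining = 446.1238 mL ÷ 238.8443 mL/hr = 1.867844 hr

1.9 hours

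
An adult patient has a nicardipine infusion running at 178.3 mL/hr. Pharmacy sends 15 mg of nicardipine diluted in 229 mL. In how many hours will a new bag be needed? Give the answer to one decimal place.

Duration = 229 mL ÷ 178.3 mL/hr = 1.284352 hr

1.3 hours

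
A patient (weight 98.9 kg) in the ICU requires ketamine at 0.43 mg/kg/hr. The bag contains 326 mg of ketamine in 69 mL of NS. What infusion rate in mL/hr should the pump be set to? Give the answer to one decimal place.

9.0 mL/hr

Dose = 0.43 mg/kg/hr × 98.9 kg = 42.527 mg/hr
Concentration = 326 mg ÷ 69 mL = 4.724638 mg/mL
Rate = 42.527 mg/hr ÷ 4.724638 mg/mL = 9.001113 mL/hr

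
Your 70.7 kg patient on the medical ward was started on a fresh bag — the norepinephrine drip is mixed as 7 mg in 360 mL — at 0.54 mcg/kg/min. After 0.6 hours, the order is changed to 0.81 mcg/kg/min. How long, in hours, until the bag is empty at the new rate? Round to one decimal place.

Initial rate:
Dose = 0.54 mcg/kg/min × 70.7 kg = 38.178 mcg/min
38.178 mcg/min × 60 min/hr = 2290.68 mcg/hr
Concentration = 7 mg ÷ 360 mL = 0.01944444 mg/mL = 19.44444 mcg/mL
Rate = 2290.68 mcg/hr ÷ 19.44444 mcg/mL = 117.8064 mL/hr
Volume infused so far = 117.8064 mL/hr × 0.6 hr = 70.68384 mL
Volume remaining = 360 − 70.68384 = 289.3162 mL
New rate:
Dose = 0.81 mcg/kg/min × 70.7 kg = 57.267 mcg/min
57.267 mcg/min × 60 min/hr = 3436.02 mcg/hr
Rate = 3436.02 mcg/hr ÷ 19.44444 mcg/mL = 176.7096 mL/hr
Time remaining = 289.3162 mL ÷ 176.7096 mL/hr = 1.637241 hr

1.6 hours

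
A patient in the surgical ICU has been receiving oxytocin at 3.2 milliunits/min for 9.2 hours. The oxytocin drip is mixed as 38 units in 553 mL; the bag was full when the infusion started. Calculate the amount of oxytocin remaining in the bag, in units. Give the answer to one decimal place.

36.2 units

3.2 milliunits/min × 60 min/hr = 192 milliunits/hr
Concentration = 38 units ÷ 553 mL = 0.06871609 units/mL = 68.71609 milliunits/mL
Rate = 192 milliunits/hr ÷ 68.71609 milliunits/mL = 2.794105 mL/hr
Volume infused = 2.794105 mL/hr × 9.2 hr = 25.70577 mL
Volume remaining = 553 − 25.70577 = 527.2942 mL
Drug remaining = 527.2942 mL × 68.71609 milliunits/mL = 36233.6 milliunits = 36.2336 units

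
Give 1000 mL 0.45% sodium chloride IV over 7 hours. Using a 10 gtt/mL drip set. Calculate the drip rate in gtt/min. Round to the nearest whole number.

1000 mL ÷ (7 hr × 60 = 420 min) = 2.380952 mL/min
2.380952 mL/min × 10 gtt/mL = 23.80952 gtt/min

24 gtt/min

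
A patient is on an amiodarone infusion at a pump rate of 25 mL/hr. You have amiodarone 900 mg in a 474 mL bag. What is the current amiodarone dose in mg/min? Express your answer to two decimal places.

0.79 mg/min

Concentration = 900 mg ÷ 474 mL = 1.898734 mg/mL
Drug rate = 25 mL/hr × 1.898734 mg/mL = 47.46835 mg/hr
47.46835 mg/hr ÷ 60 min/hr = 0.7911392 mg/min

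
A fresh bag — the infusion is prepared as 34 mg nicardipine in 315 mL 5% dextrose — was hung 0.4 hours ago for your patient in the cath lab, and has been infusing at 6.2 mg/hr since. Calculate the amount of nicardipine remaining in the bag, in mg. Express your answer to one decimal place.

Concentration = 34 mg ÷ 315 mL = 0.1079365 mg/mL
Rate = 6.2 mg/hr ÷ 0.1079365 mg/mL = 57.44118 mL/hr
Volume infused = 57.44118 mL/hr × 0.4 hr = 22.97647 mL
Volume remaining = 315 − 22.97647 = 292.0235 mL
Drug remaining = 292.0235 mL × 0.1079365 mg/mL = 31.52 mg

31.5 mg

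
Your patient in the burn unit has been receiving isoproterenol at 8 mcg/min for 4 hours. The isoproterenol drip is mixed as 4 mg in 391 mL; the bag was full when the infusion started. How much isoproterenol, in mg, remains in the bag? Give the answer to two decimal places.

8 mcg/min × 60 min/hr = 480 mcg/hr
Concentration = 4 mg ÷ 391 mL = 0.01023018 mg/mL = 10.23018 mcg/mL
Rate = 480 mcg/hr ÷ 10.23018 mcg/mL = 46.92 mL/hr
Volume infused = 46.92 mL/hr × 4 hr = 187.68 mL
Volume remaining = 391 − 187.68 = 203.32 mL
Drug remaining = 203.32 mL × 10.23018 mcg/mL = 2080 mcg = 2.08 mg

2.08 mg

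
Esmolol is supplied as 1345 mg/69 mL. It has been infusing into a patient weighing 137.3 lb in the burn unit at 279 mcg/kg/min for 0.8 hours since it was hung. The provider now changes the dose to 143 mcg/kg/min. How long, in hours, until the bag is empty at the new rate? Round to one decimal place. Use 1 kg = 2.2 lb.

Initial rate:
Weight = 137.3 lb ÷ 2.2 lb/kg = 62.40909 kg
Dose = 279 mcg/kg/min × 62.40909 kg = 17412.14 mcg/min
17412.14 mcg/min × 60 min/hr = 1044728 mcg/hr
Concentration = 1345 mg ÷ 69 mL = 19.49275 mg/mL = 19492.75 mcg/mL
Rate = 1044728 mcg/hr ÷ 19492.75 mcg/mL = 53.59572 mL/hr
Volume infused so far = 53.59572 mL/hr × 0.8 hr = 42.87658 mL
Volume remaining = 69 − 42.87658 = 26.12342 mL
New rate:
Dose = 143 mcg/kg/min × 62.40909 kg = 8924.5 mcg/min
8924.5 mcg/min × 60 min/hr = 535470 mcg/hr
Rate = 535470 mcg/hr ÷ 19492.75 mcg/mL = 27.47021 mL/hr
Time remaining = 26.12342 mL ÷ 27.47021 mL/hr = 0.9509729 hr

1.0 hours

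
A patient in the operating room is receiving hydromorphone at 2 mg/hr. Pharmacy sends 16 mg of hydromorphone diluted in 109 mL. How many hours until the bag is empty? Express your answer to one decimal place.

8.0 hours

Concentration = 16 mg ÷ 109 mL = 0.146789 mg/mL
Rate = 2 mg/hr ÷ 0.146789 mg/mL = 13.625 mL/hr
Duration = 109 mL ÷ 13.625 mL/hr = 8 hr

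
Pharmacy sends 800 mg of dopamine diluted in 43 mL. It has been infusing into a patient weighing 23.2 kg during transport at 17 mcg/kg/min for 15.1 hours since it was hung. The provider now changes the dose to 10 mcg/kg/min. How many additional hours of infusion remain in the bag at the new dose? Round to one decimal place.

31.8 hours

Initial rate:
Dose = 17 mcg/kg/min × 23.2 kg = 394.4 mcg/min
394.4 mcg/min × 60 min/hr = 23664 mcg/hr
Concentration = 800 mg ÷ 43 mL = 18.60465 mg/mL = 18604.65 mcg/mL
Rate = 23664 mcg/hr ÷ 18604.65 mcg/mL = 1.27194 mL/hr
Volume infused so far = 1.27194 mL/hr × 15.1 hr = 19.20629 mL
Volume remaining = 43 − 19.20629 = 23.79371 mL
New rate:
Dose = 10 mcg/kg/min × 23.2 kg = 232 mcg/min
232 mcg/min × 60 min/hr = 13920 mcg/hr
Rate = 13920 mcg/hr ÷ 18604.65 mcg/mL = 0.7482 mL/hr
Time remaining = 23.79371 mL ÷ 0.7482 mL/hr = 31.80126 hr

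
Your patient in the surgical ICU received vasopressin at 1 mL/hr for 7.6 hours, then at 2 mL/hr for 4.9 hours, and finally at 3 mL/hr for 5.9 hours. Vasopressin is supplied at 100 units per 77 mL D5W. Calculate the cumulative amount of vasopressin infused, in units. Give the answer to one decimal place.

Concentration = 100 units ÷ 77 mL = 1.298701 units/mL
Stage 1: 1 mL/hr × 7.6 hr = 7.6 mL → 7.6 mL × 1.298701 units/mL = 9.87013 units
Stage 2: 2 mL/hr × 4.9 hr = 9.8 mL → 9.8 mL × 1.298701 units/mL = 12.72727 units
Stage 3: 3 mL/hr × 5.9 hr = 17.7 mL → 17.7 mL × 1.298701 units/mL = 22.98701 units
Total = 9.87013 + 12.72727 + 22.98701 = 45.58442 units

45.6 units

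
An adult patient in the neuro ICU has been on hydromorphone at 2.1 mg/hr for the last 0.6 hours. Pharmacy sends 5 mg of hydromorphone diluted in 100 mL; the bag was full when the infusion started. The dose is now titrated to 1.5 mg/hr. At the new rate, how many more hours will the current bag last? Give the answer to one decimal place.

2.5 hours

Initial rate:
Concentration = 5 mg ÷ 100 mL = 0.05 mg/mL
Rate = 2.1 mg/hr ÷ 0.05 mg/mL = 42 mL/hr
Volume infused so far = 42 mL/hr × 0.6 hr = 25.2 mL
Volume remaining = 100 − 25.2 = 74.8 mL
New rate:
Rate = 1.5 mg/hr ÷ 0.05 mg/mL = 30 mL/hr
Time remaining = 74.8 mL ÷ 30 mL/hr = 2.493333 hr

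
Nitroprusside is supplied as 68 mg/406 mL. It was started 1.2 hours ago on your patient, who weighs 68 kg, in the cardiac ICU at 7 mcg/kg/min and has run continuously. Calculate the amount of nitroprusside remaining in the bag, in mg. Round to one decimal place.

Dose = 7 mcg/kg/min × 68 kg = 476 mcg/min
476 mcg/min × 60 min/hr = 28560 mcg/hr
Concentration = 68 mg ÷ 406 mL = 0.1674877 mg/mL = 167.4877 mcg/mL
Rate = 28560 mcg/hr ÷ 167.4877 mcg/mL = 170.52 mL/hr
Volume infused = 170.52 mL/hr × 1.2 hr = 204.624 mL
Volume remaining = 406 − 204.624 = 201.376 mL
Drug remaining = 201.376 mL × 167.4877 mcg/mL = 33728 mcg = 33.728 mg

33.7 mg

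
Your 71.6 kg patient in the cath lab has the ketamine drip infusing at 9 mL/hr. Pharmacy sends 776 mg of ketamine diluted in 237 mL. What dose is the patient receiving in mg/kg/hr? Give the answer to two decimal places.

0.41 mg/kg/hr

Concentration = 776 mg ÷ 237 mL = 3.274262 mg/mL
Drug rate = 9 mL/hr × 3.274262 mg/mL = 29.46835 mg/hr
29.46835 mg/hr ÷ 71.6 kg = 0.4115692 mg/kg/hr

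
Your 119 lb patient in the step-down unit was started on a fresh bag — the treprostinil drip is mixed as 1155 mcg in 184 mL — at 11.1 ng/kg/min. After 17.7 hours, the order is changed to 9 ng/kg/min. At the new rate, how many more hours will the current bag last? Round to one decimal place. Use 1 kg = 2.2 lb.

Initial rate:
Weight = 119 lb ÷ 2.2 lb/kg = 54.09091 kg
Dose = 11.1 ng/kg/min × 54.09091 kg = 600.4091 ng/min
600.4091 ng/min × 60 min/hr = 36024.55 ng/hr
Concentration = 1155 mcg ÷ 184 mL = 6.277174 mcg/mL = 6277.174 ng/mL
Rate = 36024.55 ng/hr ÷ 6277.174 ng/mL = 5.738975 mL/hr
Volume infused so far = 5.738975 mL/hr × 17.7 hr = 101.5799 mL
Volume remaining = 184 − 101.5799 = 82.42014 mL
New rate:
Dose = 9 ng/kg/min × 54.09091 kg = 486.8182 ng/min
486.8182 ng/min × 60 min/hr = 29209.09 ng/hr
Rate = 29209.09 ng/hr ÷ 6277.174 ng/mL = 4.653223 mL/hr
Time remaining = 82.42014 mL ÷ 4.653223 mL/hr = 17.71248 hr

17.7 hours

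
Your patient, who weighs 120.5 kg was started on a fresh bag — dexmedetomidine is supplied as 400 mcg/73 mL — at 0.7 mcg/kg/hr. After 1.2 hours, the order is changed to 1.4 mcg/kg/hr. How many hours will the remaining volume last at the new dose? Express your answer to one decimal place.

Initial rate:
Dose = 0.7 mcg/kg/hr × 120.5 kg = 84.35 mcg/hr
Concentration = 400 mcg ÷ 73 mL = 5.479452 mcg/mL
Rate = 84.35 mcg/hr ÷ 5.479452 mcg/mL = 15.39387 mL/hr
Volume infused so far = 15.39387 mL/hr × 1.2 hr = 18.47265 mL
Volume remaining = 73 − 18.47265 = 54.52735 mL
New rate:
Dose = 1.4 mcg/kg/hr × 120.5 kg = 168.7 mcg/hr
Rate = 168.7 mcg/hr ÷ 5.479452 mcg/mL = 30.78775 mL/hr
Time remaining = 54.52735 mL ÷ 30.78775 mL/hr = 1.771073 hr

1.8 hours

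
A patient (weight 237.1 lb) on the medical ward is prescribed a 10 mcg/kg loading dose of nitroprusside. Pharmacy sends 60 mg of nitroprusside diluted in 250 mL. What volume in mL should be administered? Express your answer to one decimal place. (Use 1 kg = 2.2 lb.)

4.5 mL

Weight = 237.1 lb ÷ 2.2 lb/kg = 107.7727 kg
Dose = 10 mcg/kg × 107.7727 kg = 1077.727 mcg
Concentration = 60 mg ÷ 250 mL = 0.24 mg/mL = 240 mcg/mL
Volume = 1077.727 mcg ÷ 240 mcg/mL = 4.49053 mL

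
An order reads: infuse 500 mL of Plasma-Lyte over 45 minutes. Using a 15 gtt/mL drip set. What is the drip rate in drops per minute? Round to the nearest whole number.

167 gtt/min

500 mL ÷ (45 min) = 11.11111 mL/min
11.11111 mL/min × 15 gtt/mL = 166.6667 gtt/min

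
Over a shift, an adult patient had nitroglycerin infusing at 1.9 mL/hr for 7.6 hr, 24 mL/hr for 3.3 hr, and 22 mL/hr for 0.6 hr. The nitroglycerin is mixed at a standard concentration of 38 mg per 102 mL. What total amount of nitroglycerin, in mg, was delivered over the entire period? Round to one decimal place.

Concentration = 38 mg ÷ 102 mL = 0.372549 mg/mL
Stage 1: 1.9 mL/hr × 7.6 hr = 14.44 mL → 14.44 mL × 0.372549 mg/mL = 5.379608 mg
Stage 2: 24 mL/hr × 3.3 hr = 79.2 mL → 79.2 mL × 0.372549 mg/mL = 29.50588 mg
Stage 3: 22 mL/hr × 0.6 hr = 13.2 mL → 13.2 mL × 0.372549 mg/mL = 4.917647 mg
Total = 5.379608 + 29.50588 + 4.917647 = 39.80314 mg

39.8 mg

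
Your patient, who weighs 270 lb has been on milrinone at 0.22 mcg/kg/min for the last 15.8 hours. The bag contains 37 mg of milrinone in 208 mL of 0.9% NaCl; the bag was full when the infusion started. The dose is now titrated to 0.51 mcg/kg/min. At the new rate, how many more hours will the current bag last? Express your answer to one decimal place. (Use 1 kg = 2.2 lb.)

3.0 hours

Initial rate:
Weight = 270 lb ÷ 2.2 lb/kg = 122.7273 kg
Dose = 0.22 mcg/kg/min × 122.7273 kg = 27 mcg/min
27 mcg/min × 60 min/hr = 1620 mcg/hr
Concentration = 37 mg ÷ 208 mL = 0.1778846 mg/mL = 177.8846 mcg/mL
Rate = 1620 mcg/hr ÷ 177.8846 mcg/mL = 9.107027 mL/hr
Volume infused so far = 9.107027 mL/hr × 15.8 hr = 143.891 mL
Volume remaining = 208 − 143.891 = 64.10897 mL
New rate:
Dose = 0.51 mcg/kg/min × 122.7273 kg = 62.59091 mcg/min
62.59091 mcg/min × 60 min/hr = 3755.455 mcg/hr
Rate = 3755.455 mcg/hr ÷ 177.8846 mcg/mL = 21.11174 mL/hr
Time remaining = 64.10897 mL ÷ 21.11174 mL/hr = 3.03665 hr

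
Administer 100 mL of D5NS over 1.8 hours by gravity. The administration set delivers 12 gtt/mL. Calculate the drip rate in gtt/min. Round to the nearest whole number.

11 gtt/min

100 mL ÷ (1.8 hr × 60 = 108 min) = 0.9259259 mL/min
0.9259259 mL/min × 12 gtt/mL = 11.11111 gtt/min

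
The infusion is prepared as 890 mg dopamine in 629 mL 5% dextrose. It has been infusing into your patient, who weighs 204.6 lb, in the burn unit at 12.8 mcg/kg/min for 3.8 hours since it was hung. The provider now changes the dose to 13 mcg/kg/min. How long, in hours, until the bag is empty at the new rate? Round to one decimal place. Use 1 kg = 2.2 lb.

8.5 hours

Initial rate:
Weight = 204.6 lb ÷ 2.2 lb/kg = 93 kg
Dose = 12.8 mcg/kg/min × 93 kg = 1190.4 mcg/min
1190.4 mcg/min × 60 min/hr = 71424 mcg/hr
Concentration = 890 mg ÷ 629 mL = 1.414944 mg/mL = 1414.944 mcg/mL
Rate = 71424 mcg/hr ÷ 1414.944 mcg/mL = 50.47831 mL/hr
Volume infused so far = 50.47831 mL/hr × 3.8 hr = 191.8176 mL
Volume remaining = 629 − 191.8176 = 437.1824 mL
New rate:
Dose = 13 mcg/kg/min × 93 kg = 1209 mcg/min
1209 mcg/min × 60 min/hr = 72540 mcg/hr
Rate = 72540 mcg/hr ÷ 1414.944 mcg/mL = 51.26703 mL/hr
Time remaining = 437.1824 mL ÷ 51.26703 mL/hr = 8.527554 hr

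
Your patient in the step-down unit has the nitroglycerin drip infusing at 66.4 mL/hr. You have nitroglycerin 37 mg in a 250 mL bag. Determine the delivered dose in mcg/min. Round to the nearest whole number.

Concentration = 37 mg ÷ 250 mL = 0.148 mg/mL = 148 mcg/mL
Drug rate = 66.4 mL/hr × 148 mcg/mL = 9827.2 mcg/hr
9827.2 mcg/hr ÷ 60 min/hr = 163.7867 mcg/min

164 mcg/min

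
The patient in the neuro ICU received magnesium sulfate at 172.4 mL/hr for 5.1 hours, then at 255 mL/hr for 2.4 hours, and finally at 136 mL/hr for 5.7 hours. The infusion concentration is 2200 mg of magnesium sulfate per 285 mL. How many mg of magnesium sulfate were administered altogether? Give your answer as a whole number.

17495 mg

Concentration = 2200 mg ÷ 285 mL = 7.719298 mg/mL
Stage 1: 172.4 mL/hr × 5.1 hr = 879.24 mL → 879.24 mL × 7.719298 mg/mL = 6787.116 mg
Stage 2: 255 mL/hr × 2.4 hr = 612 mL → 612 mL × 7.719298 mg/mL = 4724.211 mg
Stage 3: 136 mL/hr × 5.7 hr = 775.2 mL → 775.2 mL × 7.719298 mg/mL = 5984 mg
Total = 6787.116 + 4724.211 + 5984 = 17495.33 mg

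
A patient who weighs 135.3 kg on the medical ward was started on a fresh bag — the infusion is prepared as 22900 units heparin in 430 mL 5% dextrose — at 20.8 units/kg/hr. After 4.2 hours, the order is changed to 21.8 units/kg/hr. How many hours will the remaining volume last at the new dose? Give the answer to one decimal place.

Initial rate:
Dose = 20.8 units/kg/hr × 135.3 kg = 2814.24 units/hr
Concentration = 22900 units ÷ 430 mL = 53.25581 units/mL
Rate = 2814.24 units/hr ÷ 53.25581 units/mL = 52.84381 mL/hr
Volume infused so far = 52.84381 mL/hr × 4.2 hr = 221.944 mL
Volume remaining = 430 − 221.944 = 208.056 mL
New rate:
Dose = 21.8 units/kg/hr × 135.3 kg = 2949.54 units/hr
Rate = 2949.54 units/hr ÷ 53.25581 units/mL = 55.38438 mL/hr
Time remaining = 208.056 mL ÷ 55.38438 mL/hr = 3.756583 hr

3.8 hours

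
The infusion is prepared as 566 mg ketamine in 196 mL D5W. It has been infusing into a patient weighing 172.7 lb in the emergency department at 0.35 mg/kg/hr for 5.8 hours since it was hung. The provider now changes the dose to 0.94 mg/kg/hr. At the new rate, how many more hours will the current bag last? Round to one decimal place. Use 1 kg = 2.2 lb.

5.5 hours

Initial rate:
Weight = 172.7 lb ÷ 2.2 lb/kg = 78.5 kg
Dose = 0.35 mg/kg/hr × 78.5 kg = 27.475 mg/hr
Concentration = 566 mg ÷ 196 mL = 2.887755 mg/mL
Rate = 27.475 mg/hr ÷ 2.887755 mg/mL = 9.514311 mL/hr
Volume infused so far = 9.514311 mL/hr × 5.8 hr = 55.183 mL
Volume remaining = 196 − 55.183 = 140.817 mL
New rate:
Dose = 0.94 mg/kg/hr × 78.5 kg = 73.79 mg/hr
Rate = 73.79 mg/hr ÷ 2.887755 mg/mL = 25.55272 mL/hr
Time remaining = 140.817 mL ÷ 25.55272 mL/hr = 5.510842 hr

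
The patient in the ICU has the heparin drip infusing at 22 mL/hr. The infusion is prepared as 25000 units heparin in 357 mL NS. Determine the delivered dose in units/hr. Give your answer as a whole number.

Concentration = 25000 units ÷ 357 mL = 70.02801 units/mL
Drug rate = 22 mL/hr × 70.02801 units/mL = 1540.616 units/hr

1541 units/hr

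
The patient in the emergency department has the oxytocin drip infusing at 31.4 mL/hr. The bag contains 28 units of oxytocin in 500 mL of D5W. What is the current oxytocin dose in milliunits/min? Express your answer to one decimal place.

29.3 milliunits/min

Concentration = 28 units ÷ 500 mL = 0.056 units/mL = 56 milliunits/mL
Drug rate = 31.4 mL/hr × 56 milliunits/mL = 1758.4 milliunits/hr
1758.4 milliunits/hr ÷ 60 min/hr = 29.30667 milliunits/min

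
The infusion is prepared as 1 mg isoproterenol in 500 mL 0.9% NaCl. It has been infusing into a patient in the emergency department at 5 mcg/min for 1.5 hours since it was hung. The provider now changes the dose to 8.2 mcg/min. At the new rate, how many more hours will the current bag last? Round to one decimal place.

Initial rate:
5 mcg/min × 60 min/hr = 300 mcg/hr
Concentration = 1 mg ÷ 500 mL = 0.002 mg/mL = 2 mcg/mL
Rate = 300 mcg/hr ÷ 2 mcg/mL = 150 mL/hr
Volume infused so far = 150 mL/hr × 1.5 hr = 225 mL
Volume remaining = 500 − 225 = 275 mL
New rate:
8.2 mcg/min × 60 min/hr = 492 mcg/hr
Rate = 492 mcg/hr ÷ 2 mcg/mL = 246 mL/hr
Time remaining = 275 mL ÷ 246 mL/hr = 1.117886 hr

1.1 hours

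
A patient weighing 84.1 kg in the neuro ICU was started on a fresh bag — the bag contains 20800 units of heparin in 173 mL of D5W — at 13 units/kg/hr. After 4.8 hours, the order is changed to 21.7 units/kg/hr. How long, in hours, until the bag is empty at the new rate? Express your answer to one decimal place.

8.5 hours

Initial rate:
Dose = 13 units/kg/hr × 84.1 kg = 1093.3 units/hr
Concentration = 20800 units ÷ 173 mL = 120.2312 units/mL
Rate = 1093.3 units/hr ÷ 120.2312 units/mL = 9.093312 mL/hr
Volume infused so far = 9.093312 mL/hr × 4.8 hr = 43.6479 mL
Volume remaining = 173 − 43.6479 = 129.3521 mL
New rate:
Dose = 21.7 units/kg/hr × 84.1 kg = 1824.97 units/hr
Rate = 1824.97 units/hr ÷ 120.2312 units/mL = 15.17884 mL/hr
Time remaining = 129.3521 mL ÷ 15.17884 mL/hr = 8.521872 hr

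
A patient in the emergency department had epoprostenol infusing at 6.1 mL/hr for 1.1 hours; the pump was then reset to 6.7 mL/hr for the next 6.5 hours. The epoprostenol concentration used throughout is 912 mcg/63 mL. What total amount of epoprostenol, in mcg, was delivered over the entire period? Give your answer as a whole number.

Concentration = 912 mcg ÷ 63 mL = 14.47619 mcg/mL
Stage 1: 6.1 mL/hr × 1.1 hr = 6.71 mL → 6.71 mL × 14.47619 mcg/mL = 97.13524 mcg
Stage 2: 6.7 mL/hr × 6.5 hr = 43.55 mL → 43.55 mL × 14.47619 mcg/mL = 630.4381 mcg
Total = 97.13524 + 630.4381 = 727.5733 mcg

728 mcg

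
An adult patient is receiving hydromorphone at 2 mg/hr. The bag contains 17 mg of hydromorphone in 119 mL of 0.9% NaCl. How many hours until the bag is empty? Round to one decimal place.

8.5 hours

Concentration = 17 mg ÷ 119 mL = 0.1428571 mg/mL
Rate = 2 mg/hr ÷ 0.1428571 mg/mL = 14 mL/hr
Duration = 119 mL ÷ 14 mL/hr = 8.5 hr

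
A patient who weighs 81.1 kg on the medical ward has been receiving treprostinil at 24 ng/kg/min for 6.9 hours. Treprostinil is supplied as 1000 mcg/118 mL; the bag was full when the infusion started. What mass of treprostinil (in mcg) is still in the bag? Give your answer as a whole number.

194 mcg

Dose = 24 ng/kg/min × 81.1 kg = 1946.4 ng/min
1946.4 ng/min × 60 min/hr = 116784 ng/hr
Concentration = 1000 mcg ÷ 118 mL = 8.474576 mcg/mL = 8474.576 ng/mL
Rate = 116784 ng/hr ÷ 8474.576 ng/mL = 13.78051 mL/hr
Volume infused = 13.78051 mL/hr × 6.9 hr = 95.08553 mL
Volume remaining = 118 − 95.08553 = 22.91447 mL
Drug remaining = 22.91447 mL × 8474.576 ng/mL = 194190.4 ng = 194.1904 mcg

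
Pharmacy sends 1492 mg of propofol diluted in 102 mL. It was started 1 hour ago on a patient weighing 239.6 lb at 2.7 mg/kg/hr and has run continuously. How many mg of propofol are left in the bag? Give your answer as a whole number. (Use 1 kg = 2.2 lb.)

Weight = 239.6 lb ÷ 2.2 lb/kg = 108.9091 kg
Dose = 2.7 mg/kg/hr × 108.9091 kg = 294.0545 mg/hr
Concentration = 1492 mg ÷ 102 mL = 14.62745 mg/mL
Rate = 294.0545 mg/hr ÷ 14.62745 mg/mL = 20.10292 mL/hr
Volume infused = 20.10292 mL/hr × 1 hr = 20.10292 mL
Volume remaining = 102 − 20.10292 = 81.89708 mL
Drug remaining = 81.89708 mL × 14.62745 mg/mL = 1197.945 mg

1198 mg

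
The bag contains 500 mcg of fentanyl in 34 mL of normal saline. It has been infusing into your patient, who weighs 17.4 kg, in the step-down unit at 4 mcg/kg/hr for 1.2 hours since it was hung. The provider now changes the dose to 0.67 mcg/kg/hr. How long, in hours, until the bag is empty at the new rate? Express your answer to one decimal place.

35.7 hours

Initial rate:
Dose = 4 mcg/kg/hr × 17.4 kg = 69.6 mcg/hr
Concentration = 500 mcg ÷ 34 mL = 14.70588 mcg/mL
Rate = 69.6 mcg/hr ÷ 14.70588 mcg/mL = 4.7328 mL/hr
Volume infused so far = 4.7328 mL/hr × 1.2 hr = 5.67936 mL
Volume remaining = 34 − 5.67936 = 28.32064 mL
New rate:
Dose = 0.67 mcg/kg/hr × 17.4 kg = 11.658 mcg/hr
Rate = 11.658 mcg/hr ÷ 14.70588 mcg/mL = 0.792744 mL/hr
Time remaining = 28.32064 mL ÷ 0.792744 mL/hr = 35.72482 hr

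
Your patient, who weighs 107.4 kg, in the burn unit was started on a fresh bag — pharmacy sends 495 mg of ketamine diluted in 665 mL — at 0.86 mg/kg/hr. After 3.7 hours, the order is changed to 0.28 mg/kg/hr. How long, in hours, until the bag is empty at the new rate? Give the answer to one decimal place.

5.1 hours

Initial rate:
Dose = 0.86 mg/kg/hr × 107.4 kg = 92.364 mg/hr
Concentration = 495 mg ÷ 665 mL = 0.7443609 mg/mL
Rate = 92.364 mg/hr ÷ 0.7443609 mg/mL = 124.085 mL/hr
Volume infused so far = 124.085 mL/hr × 3.7 hr = 459.1144 mL
Volume remaining = 665 − 459.1144 = 205.8856 mL
New rate:
Dose = 0.28 mg/kg/hr × 107.4 kg = 30.072 mg/hr
Rate = 30.072 mg/hr ÷ 0.7443609 mg/mL = 40.39976 mL/hr
Time remaining = 205.8856 mL ÷ 40.39976 mL/hr = 5.096209 hr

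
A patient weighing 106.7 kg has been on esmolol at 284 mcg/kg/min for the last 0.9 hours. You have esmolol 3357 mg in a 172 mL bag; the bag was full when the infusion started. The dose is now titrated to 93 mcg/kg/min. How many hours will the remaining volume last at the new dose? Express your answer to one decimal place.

2.9 hours

Initial rate:
Dose = 284 mcg/kg/min × 106.7 kg = 30302.8 mcg/min
30302.8 mcg/min × 60 min/hr = 1818168 mcg/hr
Concentration = 3357 mg ÷ 172 mL = 19.51744 mg/mL = 19517.44 mcg/mL
Rate = 1818168 mcg/hr ÷ 19517.44 mcg/mL = 93.15606 mL/hr
Volume infused so far = 93.15606 mL/hr × 0.9 hr = 83.84045 mL
Volume remaining = 172 − 83.84045 = 88.15955 mL
New rate:
Dose = 93 mcg/kg/min × 106.7 kg = 9923.1 mcg/min
9923.1 mcg/min × 60 min/hr = 595386 mcg/hr
Rate = 595386 mcg/hr ÷ 19517.44 mcg/mL = 30.50533 mL/hr
Time remaining = 88.15955 mL ÷ 30.50533 mL/hr = 2.889972 hr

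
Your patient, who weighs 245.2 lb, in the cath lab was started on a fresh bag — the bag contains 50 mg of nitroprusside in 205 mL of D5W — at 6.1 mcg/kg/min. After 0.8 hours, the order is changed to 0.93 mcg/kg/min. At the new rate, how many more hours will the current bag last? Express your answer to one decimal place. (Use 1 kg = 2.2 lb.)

Initial rate:
Weight = 245.2 lb ÷ 2.2 lb/kg = 111.4545 kg
Dose = 6.1 mcg/kg/min × 111.4545 kg = 679.8727 mcg/min
679.8727 mcg/min × 60 min/hr = 40792.36 mcg/hr
Concentration = 50 mg ÷ 205 mL = 0.2439024 mg/mL = 243.9024 mcg/mL
Rate = 40792.36 mcg/hr ÷ 243.9024 mcg/mL = 167.2487 mL/hr
Volume infused so far = 167.2487 mL/hr × 0.8 hr = 133.799 mL
Volume remaining = 205 − 133.799 = 71.20105 mL
New rate:
Dose = 0.93 mcg/kg/min × 111.4545 kg = 103.6527 mcg/min
103.6527 mcg/min × 60 min/hr = 6219.164 mcg/hr
Rate = 6219.164 mcg/hr ÷ 243.9024 mcg/mL = 25.49857 mL/hr
Time remaining = 71.20105 mL ÷ 25.49857 mL/hr = 2.792354 hr

2.8 hours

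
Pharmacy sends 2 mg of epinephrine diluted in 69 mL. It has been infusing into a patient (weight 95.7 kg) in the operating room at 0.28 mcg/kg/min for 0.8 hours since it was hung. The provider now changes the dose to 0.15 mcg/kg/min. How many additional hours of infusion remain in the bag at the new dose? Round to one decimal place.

0.8 hours

Initial rate:
Dose = 0.28 mcg/kg/min × 95.7 kg = 26.796 mcg/min
26.796 mcg/min × 60 min/hr = 1607.76 mcg/hr
Concentration = 2 mg ÷ 69 mL = 0.02898551 mg/mL = 28.98551 mcg/mL
Rate = 1607.76 mcg/hr ÷ 28.98551 mcg/mL = 55.46772 mL/hr
Volume infused so far = 55.46772 mL/hr × 0.8 hr = 44.37418 mL
Volume remaining = 69 − 44.37418 = 24.62582 mL
New rate:
Dose = 0.15 mcg/kg/min × 95.7 kg = 14.355 mcg/min
14.355 mcg/min × 60 min/hr = 861.3 mcg/hr
Rate = 861.3 mcg/hr ÷ 28.98551 mcg/mL = 29.71485 mL/hr
Time remaining = 24.62582 mL ÷ 29.71485 mL/hr = 0.828738 hr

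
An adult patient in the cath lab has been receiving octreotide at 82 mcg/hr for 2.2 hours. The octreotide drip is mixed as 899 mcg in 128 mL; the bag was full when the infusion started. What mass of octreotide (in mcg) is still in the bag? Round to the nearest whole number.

Concentration = 899 mcg ÷ 128 mL = 7.023438 mcg/mL
Rate = 82 mcg/hr ÷ 7.023438 mcg/mL = 11.67519 mL/hr
Volume infused = 11.67519 mL/hr × 2.2 hr = 25.68543 mL
Volume remaining = 128 − 25.68543 = 102.3146 mL
Drug remaining = 102.3146 mL × 7.023438 mcg/mL = 718.6 mcg

719 mcg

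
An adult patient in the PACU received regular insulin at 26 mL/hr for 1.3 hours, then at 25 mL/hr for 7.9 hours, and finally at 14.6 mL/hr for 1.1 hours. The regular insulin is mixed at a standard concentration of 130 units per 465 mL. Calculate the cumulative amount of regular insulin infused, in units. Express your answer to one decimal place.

69.2 units

Concentration = 130 units ÷ 465 mL = 0.2795699 units/mL
Stage 1: 26 mL/hr × 1.3 hr = 33.8 mL → 33.8 mL × 0.2795699 units/mL = 9.449462 units
Stage 2: 25 mL/hr × 7.9 hr = 197.5 mL → 197.5 mL × 0.2795699 units/mL = 55.21505 units
Stage 3: 14.6 mL/hr × 1.1 hr = 16.06 mL → 16.06 mL × 0.2795699 units/mL = 4.489892 units
Total = 9.449462 + 55.21505 + 4.489892 = 69.15441 units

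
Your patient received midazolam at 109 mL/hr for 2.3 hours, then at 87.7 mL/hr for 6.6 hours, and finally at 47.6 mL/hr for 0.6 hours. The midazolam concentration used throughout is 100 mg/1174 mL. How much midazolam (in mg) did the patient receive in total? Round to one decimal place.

73.1 mg

Concentration = 100 mg ÷ 1174 mL = 0.08517888 mg/mL
Stage 1: 109 mL/hr × 2.3 hr = 250.7 mL → 250.7 mL × 0.08517888 mg/mL = 21.35434 mg
Stage 2: 87.7 mL/hr × 6.6 hr = 578.82 mL → 578.82 mL × 0.08517888 mg/mL = 49.30324 mg
Stage 3: 47.6 mL/hr × 0.6 hr = 28.56 mL → 28.56 mL × 0.08517888 mg/mL = 2.432709 mg
Total = 21.35434 + 49.30324 + 2.432709 = 73.09029 mg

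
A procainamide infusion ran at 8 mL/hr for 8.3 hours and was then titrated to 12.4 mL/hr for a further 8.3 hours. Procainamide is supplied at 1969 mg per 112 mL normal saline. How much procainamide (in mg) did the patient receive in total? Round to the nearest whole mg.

Concentration = 1969 mg ÷ 112 mL = 17.58036 mg/mL
Stage 1: 8 mL/hr × 8.3 hr = 66.4 mL → 66.4 mL × 17.58036 mg/mL = 1167.336 mg
Stage 2: 12.4 mL/hr × 8.3 hr = 102.92 mL → 102.92 mL × 17.58036 mg/mL = 1809.37 mg
Total = 1167.336 + 1809.37 = 2976.706 mg

2977 mg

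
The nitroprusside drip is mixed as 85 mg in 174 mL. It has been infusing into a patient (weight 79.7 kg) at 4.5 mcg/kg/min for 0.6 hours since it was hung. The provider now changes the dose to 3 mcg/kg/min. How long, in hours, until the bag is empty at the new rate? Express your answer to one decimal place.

Initial rate:
Dose = 4.5 mcg/kg/min × 79.7 kg = 358.65 mcg/min
358.65 mcg/min × 60 min/hr = 21519 mcg/hr
Concentration = 85 mg ÷ 174 mL = 0.4885057 mg/mL = 488.5057 mcg/mL
Rate = 21519 mcg/hr ÷ 488.5057 mcg/mL = 44.05066 mL/hr
Volume infused so far = 44.05066 mL/hr × 0.6 hr = 26.4304 mL
Volume remaining = 174 − 26.4304 = 147.5696 mL
New rate:
Dose = 3 mcg/kg/min × 79.7 kg = 239.1 mcg/min
239.1 mcg/min × 60 min/hr = 14346 mcg/hr
Rate = 14346 mcg/hr ÷ 488.5057 mcg/mL = 29.36711 mL/hr
Time remaining = 147.5696 mL ÷ 29.36711 mL/hr = 5.024997 hr

5.0 hours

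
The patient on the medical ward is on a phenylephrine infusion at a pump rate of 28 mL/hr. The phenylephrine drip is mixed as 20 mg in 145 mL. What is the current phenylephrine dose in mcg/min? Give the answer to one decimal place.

64.4 mcg/min

Concentration = 20 mg ÷ 145 mL = 0.137931 mg/mL = 137.931 mcg/mL
Drug rate = 28 mL/hr × 137.931 mcg/mL = 3862.069 mcg/hr
3862.069 mcg/hr ÷ 60 min/hr = 64.36782 mcg/min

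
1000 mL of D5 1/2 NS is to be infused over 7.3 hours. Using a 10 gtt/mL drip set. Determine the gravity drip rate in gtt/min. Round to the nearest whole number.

23 gtt/min

1000 mL ÷ (7.3 hr × 60 = 438 min) = 2.283105 mL/min
2.283105 mL/min × 10 gtt/mL = 22.83105 gtt/min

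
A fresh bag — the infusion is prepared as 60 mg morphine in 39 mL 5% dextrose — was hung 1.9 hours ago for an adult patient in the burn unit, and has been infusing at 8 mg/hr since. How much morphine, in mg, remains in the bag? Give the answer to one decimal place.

Concentration = 60 mg ÷ 39 mL = 1.538462 mg/mL
Rate = 8 mg/hr ÷ 1.538462 mg/mL = 5.2 mL/hr
Volume infused = 5.2 mL/hr × 1.9 hr = 9.88 mL
Volume remaining = 39 − 9.88 = 29.12 mL
Drug remaining = 29.12 mL × 1.538462 mg/mL = 44.8 mg

44.8 mg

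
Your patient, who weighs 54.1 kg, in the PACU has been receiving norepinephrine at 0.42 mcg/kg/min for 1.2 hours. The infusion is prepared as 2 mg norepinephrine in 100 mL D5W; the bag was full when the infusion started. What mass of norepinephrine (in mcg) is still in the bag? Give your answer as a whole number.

364 mcg

Dose = 0.42 mcg/kg/min × 54.1 kg = 22.722 mcg/min
22.722 mcg/min × 60 min/hr = 1363.32 mcg/hr
Concentration = 2 mg ÷ 100 mL = 0.02 mg/mL = 20 mcg/mL
Rate = 1363.32 mcg/hr ÷ 20 mcg/mL = 68.166 mL/hr
Volume infused = 68.166 mL/hr × 1.2 hr = 81.7992 mL
Volume remaining = 100 − 81.7992 = 18.2008 mL
Drug remaining = 18.2008 mL × 20 mcg/mL = 364.016 mcg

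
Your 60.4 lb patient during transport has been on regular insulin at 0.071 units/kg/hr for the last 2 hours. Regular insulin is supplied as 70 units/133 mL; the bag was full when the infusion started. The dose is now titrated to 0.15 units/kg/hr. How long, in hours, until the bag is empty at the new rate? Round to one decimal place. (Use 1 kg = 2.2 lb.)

Initial rate:
Weight = 60.4 lb ÷ 2.2 lb/kg = 27.45455 kg
Dose = 0.071 units/kg/hr × 27.45455 kg = 1.949273 units/hr
Concentration = 70 units ÷ 133 mL = 0.5263158 units/mL
Rate = 1.949273 units/hr ÷ 0.5263158 units/mL = 3.703618 mL/hr
Volume infused so far = 3.703618 mL/hr × 2 hr = 7.407236 mL
Volume remaining = 133 − 7.407236 = 125.5928 mL
New rate:
Dose = 0.15 units/kg/hr × 27.45455 kg = 4.118182 units/hr
Rate = 4.118182 units/hr ÷ 0.5263158 units/mL = 7.824545 mL/hr
Time remaining = 125.5928 mL ÷ 7.824545 mL/hr = 16.05113 hr

16.1 hours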